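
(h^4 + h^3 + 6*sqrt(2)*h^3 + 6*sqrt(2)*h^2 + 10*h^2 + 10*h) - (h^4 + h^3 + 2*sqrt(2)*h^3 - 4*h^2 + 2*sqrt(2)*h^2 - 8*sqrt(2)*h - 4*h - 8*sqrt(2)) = 4*sqrt(2)*h^3 + 4*sqrt(2)*h^2 + 14*h^2 + 8*sqrt(2)*h + 14*h + 8*sqrt(2)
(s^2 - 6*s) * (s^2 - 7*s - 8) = s^4 - 13*s^3 + 34*s^2 + 48*s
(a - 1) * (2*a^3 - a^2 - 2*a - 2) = 2*a^4 - 3*a^3 - a^2 + 2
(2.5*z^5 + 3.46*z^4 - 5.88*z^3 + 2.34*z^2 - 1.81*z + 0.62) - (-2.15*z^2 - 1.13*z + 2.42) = 2.5*z^5 + 3.46*z^4 - 5.88*z^3 + 4.49*z^2 - 0.68*z - 1.8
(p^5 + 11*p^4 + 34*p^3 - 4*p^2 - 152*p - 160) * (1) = p^5 + 11*p^4 + 34*p^3 - 4*p^2 - 152*p - 160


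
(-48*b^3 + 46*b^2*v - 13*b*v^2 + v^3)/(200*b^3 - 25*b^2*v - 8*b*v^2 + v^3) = (6*b^2 - 5*b*v + v^2)/(-25*b^2 + v^2)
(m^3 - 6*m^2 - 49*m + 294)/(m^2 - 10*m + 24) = (m^2 - 49)/(m - 4)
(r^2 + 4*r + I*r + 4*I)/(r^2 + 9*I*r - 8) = (r + 4)/(r + 8*I)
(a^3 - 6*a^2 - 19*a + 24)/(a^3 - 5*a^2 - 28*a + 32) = (a + 3)/(a + 4)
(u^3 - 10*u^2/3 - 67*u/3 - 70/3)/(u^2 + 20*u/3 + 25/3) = (u^2 - 5*u - 14)/(u + 5)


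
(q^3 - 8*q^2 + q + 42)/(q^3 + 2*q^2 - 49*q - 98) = (q - 3)/(q + 7)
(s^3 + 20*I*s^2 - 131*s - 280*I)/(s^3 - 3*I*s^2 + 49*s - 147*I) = (s^2 + 13*I*s - 40)/(s^2 - 10*I*s - 21)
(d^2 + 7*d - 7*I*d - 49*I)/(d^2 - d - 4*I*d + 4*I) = (d^2 + 7*d - 7*I*d - 49*I)/(d^2 - d - 4*I*d + 4*I)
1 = 1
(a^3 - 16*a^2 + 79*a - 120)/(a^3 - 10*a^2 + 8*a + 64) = (a^2 - 8*a + 15)/(a^2 - 2*a - 8)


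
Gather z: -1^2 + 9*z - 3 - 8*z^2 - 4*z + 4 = -8*z^2 + 5*z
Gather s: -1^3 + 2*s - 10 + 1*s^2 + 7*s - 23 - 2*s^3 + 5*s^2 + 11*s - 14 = -2*s^3 + 6*s^2 + 20*s - 48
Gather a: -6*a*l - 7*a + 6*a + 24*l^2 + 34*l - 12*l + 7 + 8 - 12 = a*(-6*l - 1) + 24*l^2 + 22*l + 3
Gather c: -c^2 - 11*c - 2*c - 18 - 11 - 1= -c^2 - 13*c - 30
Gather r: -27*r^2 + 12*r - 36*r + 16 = -27*r^2 - 24*r + 16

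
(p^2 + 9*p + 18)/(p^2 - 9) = (p + 6)/(p - 3)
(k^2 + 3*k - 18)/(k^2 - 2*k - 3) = (k + 6)/(k + 1)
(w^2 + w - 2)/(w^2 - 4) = (w - 1)/(w - 2)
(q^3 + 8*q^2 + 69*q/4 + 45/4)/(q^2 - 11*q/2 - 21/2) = (2*q^2 + 13*q + 15)/(2*(q - 7))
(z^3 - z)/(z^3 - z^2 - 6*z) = (1 - z^2)/(-z^2 + z + 6)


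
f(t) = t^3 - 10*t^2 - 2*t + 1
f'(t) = 3*t^2 - 20*t - 2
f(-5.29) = -416.30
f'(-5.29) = 187.75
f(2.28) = -43.69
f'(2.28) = -32.00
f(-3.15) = -123.18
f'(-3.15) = 90.77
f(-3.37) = -144.10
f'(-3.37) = 99.47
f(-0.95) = -6.98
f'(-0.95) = 19.71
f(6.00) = -155.00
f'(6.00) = -14.00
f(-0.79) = -4.15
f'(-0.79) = 15.67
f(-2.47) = -70.14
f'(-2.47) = 65.70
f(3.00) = -68.00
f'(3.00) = -35.00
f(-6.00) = -563.00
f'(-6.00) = 226.00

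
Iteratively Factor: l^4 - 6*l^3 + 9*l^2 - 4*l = (l - 1)*(l^3 - 5*l^2 + 4*l) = (l - 1)^2*(l^2 - 4*l) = (l - 4)*(l - 1)^2*(l)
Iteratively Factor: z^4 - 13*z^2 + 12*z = (z - 1)*(z^3 + z^2 - 12*z) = (z - 3)*(z - 1)*(z^2 + 4*z) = (z - 3)*(z - 1)*(z + 4)*(z)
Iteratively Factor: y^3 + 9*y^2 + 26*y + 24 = (y + 2)*(y^2 + 7*y + 12) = (y + 2)*(y + 4)*(y + 3)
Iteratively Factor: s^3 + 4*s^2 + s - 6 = (s - 1)*(s^2 + 5*s + 6) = (s - 1)*(s + 3)*(s + 2)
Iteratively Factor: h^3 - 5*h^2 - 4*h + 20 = (h - 2)*(h^2 - 3*h - 10) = (h - 2)*(h + 2)*(h - 5)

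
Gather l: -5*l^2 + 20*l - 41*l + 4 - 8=-5*l^2 - 21*l - 4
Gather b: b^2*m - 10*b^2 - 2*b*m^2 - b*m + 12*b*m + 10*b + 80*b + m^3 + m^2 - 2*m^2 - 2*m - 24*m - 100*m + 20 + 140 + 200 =b^2*(m - 10) + b*(-2*m^2 + 11*m + 90) + m^3 - m^2 - 126*m + 360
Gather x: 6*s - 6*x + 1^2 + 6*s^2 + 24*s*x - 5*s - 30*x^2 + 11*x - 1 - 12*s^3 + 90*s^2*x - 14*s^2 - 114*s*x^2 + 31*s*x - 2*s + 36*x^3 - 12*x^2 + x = -12*s^3 - 8*s^2 - s + 36*x^3 + x^2*(-114*s - 42) + x*(90*s^2 + 55*s + 6)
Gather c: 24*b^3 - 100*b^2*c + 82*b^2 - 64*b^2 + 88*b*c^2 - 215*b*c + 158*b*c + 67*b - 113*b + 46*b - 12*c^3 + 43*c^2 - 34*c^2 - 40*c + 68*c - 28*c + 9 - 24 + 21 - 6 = 24*b^3 + 18*b^2 - 12*c^3 + c^2*(88*b + 9) + c*(-100*b^2 - 57*b)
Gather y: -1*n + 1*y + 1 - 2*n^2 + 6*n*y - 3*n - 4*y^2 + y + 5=-2*n^2 - 4*n - 4*y^2 + y*(6*n + 2) + 6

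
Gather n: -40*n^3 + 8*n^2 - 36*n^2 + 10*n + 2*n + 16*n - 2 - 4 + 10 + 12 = -40*n^3 - 28*n^2 + 28*n + 16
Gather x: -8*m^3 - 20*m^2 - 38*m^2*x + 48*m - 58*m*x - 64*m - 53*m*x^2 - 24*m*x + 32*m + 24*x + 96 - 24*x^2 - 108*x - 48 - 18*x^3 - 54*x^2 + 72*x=-8*m^3 - 20*m^2 + 16*m - 18*x^3 + x^2*(-53*m - 78) + x*(-38*m^2 - 82*m - 12) + 48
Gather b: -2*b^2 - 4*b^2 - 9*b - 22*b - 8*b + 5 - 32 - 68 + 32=-6*b^2 - 39*b - 63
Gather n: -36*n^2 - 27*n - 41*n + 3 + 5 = -36*n^2 - 68*n + 8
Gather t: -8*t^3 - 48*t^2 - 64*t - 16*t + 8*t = -8*t^3 - 48*t^2 - 72*t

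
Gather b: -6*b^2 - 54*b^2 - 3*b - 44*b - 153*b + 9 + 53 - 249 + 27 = -60*b^2 - 200*b - 160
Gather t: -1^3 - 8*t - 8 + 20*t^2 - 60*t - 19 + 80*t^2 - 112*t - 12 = 100*t^2 - 180*t - 40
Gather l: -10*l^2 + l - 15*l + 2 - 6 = -10*l^2 - 14*l - 4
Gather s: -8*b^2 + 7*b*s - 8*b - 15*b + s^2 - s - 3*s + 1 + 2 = -8*b^2 - 23*b + s^2 + s*(7*b - 4) + 3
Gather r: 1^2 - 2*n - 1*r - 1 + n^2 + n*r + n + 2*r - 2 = n^2 - n + r*(n + 1) - 2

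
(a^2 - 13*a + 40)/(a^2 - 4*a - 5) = (a - 8)/(a + 1)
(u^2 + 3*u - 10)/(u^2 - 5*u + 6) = (u + 5)/(u - 3)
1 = 1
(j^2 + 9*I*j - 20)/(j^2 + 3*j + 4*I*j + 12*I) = (j + 5*I)/(j + 3)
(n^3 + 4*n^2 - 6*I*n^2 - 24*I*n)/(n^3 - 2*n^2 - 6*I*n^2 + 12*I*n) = (n + 4)/(n - 2)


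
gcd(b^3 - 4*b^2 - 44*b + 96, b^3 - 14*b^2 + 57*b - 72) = b - 8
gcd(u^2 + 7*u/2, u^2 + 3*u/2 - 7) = u + 7/2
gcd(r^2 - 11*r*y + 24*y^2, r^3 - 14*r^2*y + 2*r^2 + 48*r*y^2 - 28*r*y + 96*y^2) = -r + 8*y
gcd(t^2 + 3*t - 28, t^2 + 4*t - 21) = t + 7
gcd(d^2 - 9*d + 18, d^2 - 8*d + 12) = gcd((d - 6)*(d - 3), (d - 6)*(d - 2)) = d - 6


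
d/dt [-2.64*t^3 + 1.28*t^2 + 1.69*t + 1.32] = -7.92*t^2 + 2.56*t + 1.69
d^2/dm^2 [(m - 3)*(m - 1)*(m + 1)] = 6*m - 6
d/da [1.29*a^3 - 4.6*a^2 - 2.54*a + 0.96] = 3.87*a^2 - 9.2*a - 2.54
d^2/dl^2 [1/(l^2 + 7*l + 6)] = 2*(-l^2 - 7*l + (2*l + 7)^2 - 6)/(l^2 + 7*l + 6)^3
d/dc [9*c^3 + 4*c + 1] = 27*c^2 + 4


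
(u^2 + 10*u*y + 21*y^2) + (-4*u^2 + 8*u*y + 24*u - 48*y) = -3*u^2 + 18*u*y + 24*u + 21*y^2 - 48*y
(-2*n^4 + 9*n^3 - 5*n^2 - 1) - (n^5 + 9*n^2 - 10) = -n^5 - 2*n^4 + 9*n^3 - 14*n^2 + 9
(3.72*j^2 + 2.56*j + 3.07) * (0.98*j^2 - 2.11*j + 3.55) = 3.6456*j^4 - 5.3404*j^3 + 10.813*j^2 + 2.6103*j + 10.8985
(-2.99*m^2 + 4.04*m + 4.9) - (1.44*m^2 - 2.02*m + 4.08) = -4.43*m^2 + 6.06*m + 0.82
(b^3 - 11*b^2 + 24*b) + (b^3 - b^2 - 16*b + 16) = 2*b^3 - 12*b^2 + 8*b + 16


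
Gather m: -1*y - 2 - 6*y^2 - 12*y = -6*y^2 - 13*y - 2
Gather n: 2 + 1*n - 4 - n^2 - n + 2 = -n^2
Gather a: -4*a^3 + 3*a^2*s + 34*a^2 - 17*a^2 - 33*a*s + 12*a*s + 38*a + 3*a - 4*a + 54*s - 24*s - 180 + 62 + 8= -4*a^3 + a^2*(3*s + 17) + a*(37 - 21*s) + 30*s - 110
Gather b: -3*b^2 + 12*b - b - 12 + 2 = -3*b^2 + 11*b - 10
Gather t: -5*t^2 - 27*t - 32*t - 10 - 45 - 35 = -5*t^2 - 59*t - 90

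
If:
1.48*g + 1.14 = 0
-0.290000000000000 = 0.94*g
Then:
No Solution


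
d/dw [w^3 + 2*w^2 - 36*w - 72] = 3*w^2 + 4*w - 36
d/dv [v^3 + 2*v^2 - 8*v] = 3*v^2 + 4*v - 8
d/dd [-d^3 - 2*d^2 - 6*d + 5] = -3*d^2 - 4*d - 6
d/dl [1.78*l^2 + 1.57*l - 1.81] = 3.56*l + 1.57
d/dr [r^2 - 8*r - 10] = 2*r - 8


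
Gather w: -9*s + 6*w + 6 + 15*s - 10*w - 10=6*s - 4*w - 4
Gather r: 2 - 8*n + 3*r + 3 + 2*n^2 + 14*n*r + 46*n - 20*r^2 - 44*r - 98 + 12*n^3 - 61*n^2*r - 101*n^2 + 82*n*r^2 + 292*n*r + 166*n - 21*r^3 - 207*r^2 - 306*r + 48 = 12*n^3 - 99*n^2 + 204*n - 21*r^3 + r^2*(82*n - 227) + r*(-61*n^2 + 306*n - 347) - 45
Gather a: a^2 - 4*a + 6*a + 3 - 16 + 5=a^2 + 2*a - 8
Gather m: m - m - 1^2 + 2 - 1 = 0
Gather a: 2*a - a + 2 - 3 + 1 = a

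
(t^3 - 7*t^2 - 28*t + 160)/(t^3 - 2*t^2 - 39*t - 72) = (t^2 + t - 20)/(t^2 + 6*t + 9)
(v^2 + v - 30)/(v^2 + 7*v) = (v^2 + v - 30)/(v*(v + 7))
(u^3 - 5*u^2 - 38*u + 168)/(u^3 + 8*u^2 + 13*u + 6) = (u^2 - 11*u + 28)/(u^2 + 2*u + 1)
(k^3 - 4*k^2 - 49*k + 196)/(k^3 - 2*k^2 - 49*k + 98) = (k - 4)/(k - 2)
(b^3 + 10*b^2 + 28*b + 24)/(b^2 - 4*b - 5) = (b^3 + 10*b^2 + 28*b + 24)/(b^2 - 4*b - 5)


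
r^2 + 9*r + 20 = (r + 4)*(r + 5)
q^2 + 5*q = q*(q + 5)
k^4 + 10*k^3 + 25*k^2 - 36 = (k - 1)*(k + 2)*(k + 3)*(k + 6)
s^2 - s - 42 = (s - 7)*(s + 6)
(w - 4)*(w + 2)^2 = w^3 - 12*w - 16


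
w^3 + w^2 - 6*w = w*(w - 2)*(w + 3)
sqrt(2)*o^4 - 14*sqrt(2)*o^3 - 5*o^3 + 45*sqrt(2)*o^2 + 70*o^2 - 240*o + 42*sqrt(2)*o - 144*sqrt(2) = (o - 8)*(o - 6)*(o - 3*sqrt(2))*(sqrt(2)*o + 1)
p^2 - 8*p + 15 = (p - 5)*(p - 3)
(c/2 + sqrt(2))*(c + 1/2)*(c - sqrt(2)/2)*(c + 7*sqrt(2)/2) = c^4/2 + c^3/4 + 5*sqrt(2)*c^3/2 + 5*sqrt(2)*c^2/4 + 17*c^2/4 - 7*sqrt(2)*c/2 + 17*c/8 - 7*sqrt(2)/4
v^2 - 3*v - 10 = (v - 5)*(v + 2)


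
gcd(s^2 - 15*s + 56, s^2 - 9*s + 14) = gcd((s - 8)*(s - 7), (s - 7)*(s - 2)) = s - 7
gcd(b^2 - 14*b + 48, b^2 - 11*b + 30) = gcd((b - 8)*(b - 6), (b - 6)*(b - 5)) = b - 6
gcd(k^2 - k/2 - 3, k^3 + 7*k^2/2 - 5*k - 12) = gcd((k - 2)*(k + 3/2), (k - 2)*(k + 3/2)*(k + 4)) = k^2 - k/2 - 3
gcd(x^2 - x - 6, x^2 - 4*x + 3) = x - 3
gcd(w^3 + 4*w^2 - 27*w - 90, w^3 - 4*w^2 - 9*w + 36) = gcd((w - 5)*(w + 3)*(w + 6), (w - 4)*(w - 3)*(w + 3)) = w + 3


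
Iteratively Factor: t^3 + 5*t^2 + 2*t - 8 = (t + 4)*(t^2 + t - 2) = (t + 2)*(t + 4)*(t - 1)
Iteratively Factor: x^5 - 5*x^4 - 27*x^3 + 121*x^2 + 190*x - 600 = (x + 3)*(x^4 - 8*x^3 - 3*x^2 + 130*x - 200) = (x + 3)*(x + 4)*(x^3 - 12*x^2 + 45*x - 50) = (x - 5)*(x + 3)*(x + 4)*(x^2 - 7*x + 10) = (x - 5)^2*(x + 3)*(x + 4)*(x - 2)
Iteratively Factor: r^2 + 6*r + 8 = (r + 2)*(r + 4)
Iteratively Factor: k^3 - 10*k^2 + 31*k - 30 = (k - 3)*(k^2 - 7*k + 10) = (k - 5)*(k - 3)*(k - 2)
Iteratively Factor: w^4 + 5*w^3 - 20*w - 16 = (w + 2)*(w^3 + 3*w^2 - 6*w - 8) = (w + 2)*(w + 4)*(w^2 - w - 2) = (w + 1)*(w + 2)*(w + 4)*(w - 2)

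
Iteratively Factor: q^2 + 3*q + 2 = (q + 1)*(q + 2)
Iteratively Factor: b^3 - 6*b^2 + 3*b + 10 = (b + 1)*(b^2 - 7*b + 10) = (b - 5)*(b + 1)*(b - 2)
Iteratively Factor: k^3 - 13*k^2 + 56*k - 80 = (k - 5)*(k^2 - 8*k + 16) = (k - 5)*(k - 4)*(k - 4)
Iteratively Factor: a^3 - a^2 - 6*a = (a - 3)*(a^2 + 2*a) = (a - 3)*(a + 2)*(a)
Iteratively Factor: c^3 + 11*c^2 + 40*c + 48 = (c + 3)*(c^2 + 8*c + 16) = (c + 3)*(c + 4)*(c + 4)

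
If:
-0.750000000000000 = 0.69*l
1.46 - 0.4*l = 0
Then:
No Solution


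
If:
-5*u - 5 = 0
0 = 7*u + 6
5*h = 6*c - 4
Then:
No Solution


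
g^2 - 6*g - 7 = (g - 7)*(g + 1)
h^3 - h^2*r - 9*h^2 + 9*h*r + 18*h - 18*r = (h - 6)*(h - 3)*(h - r)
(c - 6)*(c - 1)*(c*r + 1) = c^3*r - 7*c^2*r + c^2 + 6*c*r - 7*c + 6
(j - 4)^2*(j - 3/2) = j^3 - 19*j^2/2 + 28*j - 24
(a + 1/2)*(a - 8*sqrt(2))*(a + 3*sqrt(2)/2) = a^3 - 13*sqrt(2)*a^2/2 + a^2/2 - 24*a - 13*sqrt(2)*a/4 - 12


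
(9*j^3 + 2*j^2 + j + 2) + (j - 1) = 9*j^3 + 2*j^2 + 2*j + 1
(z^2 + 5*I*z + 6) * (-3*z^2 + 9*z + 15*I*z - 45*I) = -3*z^4 + 9*z^3 - 93*z^2 + 279*z + 90*I*z - 270*I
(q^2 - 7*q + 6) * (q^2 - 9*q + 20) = q^4 - 16*q^3 + 89*q^2 - 194*q + 120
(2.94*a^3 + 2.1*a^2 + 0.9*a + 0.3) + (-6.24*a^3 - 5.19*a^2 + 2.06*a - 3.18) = -3.3*a^3 - 3.09*a^2 + 2.96*a - 2.88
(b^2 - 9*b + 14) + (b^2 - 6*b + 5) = 2*b^2 - 15*b + 19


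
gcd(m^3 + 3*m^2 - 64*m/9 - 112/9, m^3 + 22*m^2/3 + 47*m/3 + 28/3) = m + 4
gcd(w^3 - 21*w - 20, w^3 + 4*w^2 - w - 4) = w^2 + 5*w + 4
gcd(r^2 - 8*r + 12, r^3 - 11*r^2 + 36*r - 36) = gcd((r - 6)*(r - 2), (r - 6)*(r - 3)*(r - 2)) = r^2 - 8*r + 12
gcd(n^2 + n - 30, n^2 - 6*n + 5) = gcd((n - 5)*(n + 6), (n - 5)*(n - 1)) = n - 5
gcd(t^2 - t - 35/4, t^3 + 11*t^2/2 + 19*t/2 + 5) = t + 5/2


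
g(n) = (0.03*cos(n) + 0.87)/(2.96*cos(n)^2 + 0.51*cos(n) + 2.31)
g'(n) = (5.92*sin(n)*cos(n) + 0.51*sin(n))*(0.03*cos(n) + 0.87)/(2.96*cos(n)^2 + 0.51*cos(n) + 2.31)^2 - 0.03*sin(n)/(2.96*cos(n)^2 + 0.51*cos(n) + 2.31) = (0.0888*cos(n)^2 + 5.1504*cos(n) + 0.3744)*sin(n)/(8.7616*cos(n)^4 + 3.0192*cos(n)^3 + 13.9353*cos(n)^2 + 2.3562*cos(n) + 5.3361)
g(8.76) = 0.23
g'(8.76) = -0.16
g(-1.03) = 0.26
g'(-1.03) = -0.23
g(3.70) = 0.21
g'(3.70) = 0.13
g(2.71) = 0.20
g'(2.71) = -0.10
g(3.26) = 0.18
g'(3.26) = 0.02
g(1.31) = 0.33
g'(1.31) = 0.24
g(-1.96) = 0.34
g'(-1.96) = 0.22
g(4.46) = 0.36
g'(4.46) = 0.16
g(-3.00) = 0.18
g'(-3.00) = 0.03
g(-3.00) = 0.18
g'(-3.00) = 0.03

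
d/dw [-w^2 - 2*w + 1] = -2*w - 2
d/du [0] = 0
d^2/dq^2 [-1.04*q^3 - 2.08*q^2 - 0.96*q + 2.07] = -6.24*q - 4.16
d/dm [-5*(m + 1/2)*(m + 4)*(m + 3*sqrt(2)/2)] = -15*m^2 - 45*m - 15*sqrt(2)*m - 135*sqrt(2)/4 - 10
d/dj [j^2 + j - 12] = 2*j + 1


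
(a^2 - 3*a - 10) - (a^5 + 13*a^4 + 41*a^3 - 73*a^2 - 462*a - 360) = -a^5 - 13*a^4 - 41*a^3 + 74*a^2 + 459*a + 350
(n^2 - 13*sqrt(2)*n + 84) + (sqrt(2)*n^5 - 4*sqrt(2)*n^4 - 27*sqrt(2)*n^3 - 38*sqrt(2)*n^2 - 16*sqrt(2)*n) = sqrt(2)*n^5 - 4*sqrt(2)*n^4 - 27*sqrt(2)*n^3 - 38*sqrt(2)*n^2 + n^2 - 29*sqrt(2)*n + 84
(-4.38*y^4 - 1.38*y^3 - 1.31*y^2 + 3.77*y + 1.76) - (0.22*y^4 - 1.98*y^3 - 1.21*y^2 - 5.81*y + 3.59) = -4.6*y^4 + 0.6*y^3 - 0.1*y^2 + 9.58*y - 1.83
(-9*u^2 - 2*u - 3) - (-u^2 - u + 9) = -8*u^2 - u - 12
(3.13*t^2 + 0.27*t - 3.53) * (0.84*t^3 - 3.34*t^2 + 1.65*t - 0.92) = 2.6292*t^5 - 10.2274*t^4 + 1.2975*t^3 + 9.3561*t^2 - 6.0729*t + 3.2476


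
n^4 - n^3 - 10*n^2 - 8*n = n*(n - 4)*(n + 1)*(n + 2)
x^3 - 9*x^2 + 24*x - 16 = (x - 4)^2*(x - 1)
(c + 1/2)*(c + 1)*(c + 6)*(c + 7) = c^4 + 29*c^3/2 + 62*c^2 + 139*c/2 + 21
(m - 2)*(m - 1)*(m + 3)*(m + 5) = m^4 + 5*m^3 - 7*m^2 - 29*m + 30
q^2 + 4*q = q*(q + 4)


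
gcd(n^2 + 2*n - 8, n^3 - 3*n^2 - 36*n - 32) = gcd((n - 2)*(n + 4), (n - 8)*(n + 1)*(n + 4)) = n + 4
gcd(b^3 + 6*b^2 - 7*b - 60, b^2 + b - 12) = b^2 + b - 12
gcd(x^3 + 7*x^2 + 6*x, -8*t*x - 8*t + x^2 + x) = x + 1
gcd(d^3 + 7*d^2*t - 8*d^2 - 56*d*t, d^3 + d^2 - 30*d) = d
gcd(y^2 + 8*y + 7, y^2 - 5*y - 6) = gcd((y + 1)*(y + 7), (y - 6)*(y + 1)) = y + 1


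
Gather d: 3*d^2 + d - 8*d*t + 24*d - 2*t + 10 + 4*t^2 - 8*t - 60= 3*d^2 + d*(25 - 8*t) + 4*t^2 - 10*t - 50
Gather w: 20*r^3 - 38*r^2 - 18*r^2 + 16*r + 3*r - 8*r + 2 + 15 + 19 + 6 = 20*r^3 - 56*r^2 + 11*r + 42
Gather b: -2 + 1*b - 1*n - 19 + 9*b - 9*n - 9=10*b - 10*n - 30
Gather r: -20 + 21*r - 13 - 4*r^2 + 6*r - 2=-4*r^2 + 27*r - 35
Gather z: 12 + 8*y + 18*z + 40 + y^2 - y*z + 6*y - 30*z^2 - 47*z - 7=y^2 + 14*y - 30*z^2 + z*(-y - 29) + 45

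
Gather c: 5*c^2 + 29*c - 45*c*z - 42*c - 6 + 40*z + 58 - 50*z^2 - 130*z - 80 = 5*c^2 + c*(-45*z - 13) - 50*z^2 - 90*z - 28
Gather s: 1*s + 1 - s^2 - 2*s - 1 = -s^2 - s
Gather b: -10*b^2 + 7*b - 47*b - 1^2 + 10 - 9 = -10*b^2 - 40*b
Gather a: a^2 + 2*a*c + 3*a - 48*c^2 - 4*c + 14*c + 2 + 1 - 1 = a^2 + a*(2*c + 3) - 48*c^2 + 10*c + 2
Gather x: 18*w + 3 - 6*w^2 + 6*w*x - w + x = -6*w^2 + 17*w + x*(6*w + 1) + 3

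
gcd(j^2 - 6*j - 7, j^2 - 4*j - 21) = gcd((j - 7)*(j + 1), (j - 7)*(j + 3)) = j - 7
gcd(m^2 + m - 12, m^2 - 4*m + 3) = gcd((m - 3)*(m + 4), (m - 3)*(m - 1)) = m - 3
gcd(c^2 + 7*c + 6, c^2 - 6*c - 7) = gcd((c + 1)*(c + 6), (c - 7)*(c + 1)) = c + 1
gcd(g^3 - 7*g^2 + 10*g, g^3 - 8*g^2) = g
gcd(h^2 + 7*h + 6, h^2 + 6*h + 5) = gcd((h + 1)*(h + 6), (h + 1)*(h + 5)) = h + 1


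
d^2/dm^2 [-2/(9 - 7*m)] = 196/(7*m - 9)^3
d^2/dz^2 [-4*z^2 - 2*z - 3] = -8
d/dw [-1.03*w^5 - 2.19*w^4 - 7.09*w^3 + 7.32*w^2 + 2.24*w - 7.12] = -5.15*w^4 - 8.76*w^3 - 21.27*w^2 + 14.64*w + 2.24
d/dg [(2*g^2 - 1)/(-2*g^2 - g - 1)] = (-2*g^2 - 8*g - 1)/(4*g^4 + 4*g^3 + 5*g^2 + 2*g + 1)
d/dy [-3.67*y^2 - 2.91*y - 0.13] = -7.34*y - 2.91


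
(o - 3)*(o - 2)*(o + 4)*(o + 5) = o^4 + 4*o^3 - 19*o^2 - 46*o + 120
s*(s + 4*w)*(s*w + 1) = s^3*w + 4*s^2*w^2 + s^2 + 4*s*w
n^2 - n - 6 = (n - 3)*(n + 2)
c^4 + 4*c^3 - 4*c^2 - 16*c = c*(c - 2)*(c + 2)*(c + 4)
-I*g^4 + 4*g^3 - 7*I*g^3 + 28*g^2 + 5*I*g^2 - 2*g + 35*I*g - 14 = (g + 7)*(g + I)*(g + 2*I)*(-I*g + 1)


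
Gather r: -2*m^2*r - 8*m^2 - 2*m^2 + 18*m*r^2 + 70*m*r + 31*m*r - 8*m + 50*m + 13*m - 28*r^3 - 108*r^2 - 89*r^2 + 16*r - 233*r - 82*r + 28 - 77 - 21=-10*m^2 + 55*m - 28*r^3 + r^2*(18*m - 197) + r*(-2*m^2 + 101*m - 299) - 70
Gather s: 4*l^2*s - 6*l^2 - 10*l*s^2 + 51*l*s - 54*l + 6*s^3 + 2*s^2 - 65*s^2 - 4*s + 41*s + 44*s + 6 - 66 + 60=-6*l^2 - 54*l + 6*s^3 + s^2*(-10*l - 63) + s*(4*l^2 + 51*l + 81)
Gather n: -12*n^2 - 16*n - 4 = -12*n^2 - 16*n - 4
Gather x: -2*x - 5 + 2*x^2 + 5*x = 2*x^2 + 3*x - 5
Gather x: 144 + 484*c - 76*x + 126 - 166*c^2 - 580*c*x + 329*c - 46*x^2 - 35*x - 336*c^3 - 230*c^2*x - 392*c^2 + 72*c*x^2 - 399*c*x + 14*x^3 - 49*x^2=-336*c^3 - 558*c^2 + 813*c + 14*x^3 + x^2*(72*c - 95) + x*(-230*c^2 - 979*c - 111) + 270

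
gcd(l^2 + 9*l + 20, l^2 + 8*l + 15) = l + 5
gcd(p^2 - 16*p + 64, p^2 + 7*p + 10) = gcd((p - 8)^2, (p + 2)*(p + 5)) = 1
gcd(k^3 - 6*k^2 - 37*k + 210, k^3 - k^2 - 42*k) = k^2 - k - 42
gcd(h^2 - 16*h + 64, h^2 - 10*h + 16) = h - 8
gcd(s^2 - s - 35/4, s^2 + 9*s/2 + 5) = s + 5/2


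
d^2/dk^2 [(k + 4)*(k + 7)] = 2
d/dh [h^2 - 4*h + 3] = 2*h - 4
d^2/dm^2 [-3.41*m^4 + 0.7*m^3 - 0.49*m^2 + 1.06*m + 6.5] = -40.92*m^2 + 4.2*m - 0.98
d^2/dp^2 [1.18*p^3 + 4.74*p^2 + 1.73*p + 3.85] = 7.08*p + 9.48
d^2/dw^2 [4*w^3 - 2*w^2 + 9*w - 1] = 24*w - 4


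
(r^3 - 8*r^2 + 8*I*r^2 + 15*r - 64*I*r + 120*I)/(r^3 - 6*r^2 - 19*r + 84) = (r^2 + r*(-5 + 8*I) - 40*I)/(r^2 - 3*r - 28)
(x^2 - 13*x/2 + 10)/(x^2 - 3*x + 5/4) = 2*(x - 4)/(2*x - 1)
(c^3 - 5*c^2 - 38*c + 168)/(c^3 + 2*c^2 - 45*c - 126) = (c - 4)/(c + 3)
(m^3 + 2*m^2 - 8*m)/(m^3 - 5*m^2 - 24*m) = (-m^2 - 2*m + 8)/(-m^2 + 5*m + 24)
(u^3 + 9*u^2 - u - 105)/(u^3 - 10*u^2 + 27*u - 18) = (u^2 + 12*u + 35)/(u^2 - 7*u + 6)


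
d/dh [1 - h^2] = -2*h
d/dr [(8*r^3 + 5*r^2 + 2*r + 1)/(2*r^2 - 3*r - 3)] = (16*r^4 - 48*r^3 - 91*r^2 - 34*r - 3)/(4*r^4 - 12*r^3 - 3*r^2 + 18*r + 9)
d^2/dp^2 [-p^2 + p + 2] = -2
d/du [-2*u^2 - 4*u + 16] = -4*u - 4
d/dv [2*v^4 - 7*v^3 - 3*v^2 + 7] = v*(8*v^2 - 21*v - 6)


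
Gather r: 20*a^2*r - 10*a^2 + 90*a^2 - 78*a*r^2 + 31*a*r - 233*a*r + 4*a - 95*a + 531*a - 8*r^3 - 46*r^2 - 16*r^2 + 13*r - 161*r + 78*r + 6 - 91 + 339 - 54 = 80*a^2 + 440*a - 8*r^3 + r^2*(-78*a - 62) + r*(20*a^2 - 202*a - 70) + 200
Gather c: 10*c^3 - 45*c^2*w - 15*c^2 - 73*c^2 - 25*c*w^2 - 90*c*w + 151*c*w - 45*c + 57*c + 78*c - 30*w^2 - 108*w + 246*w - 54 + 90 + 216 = 10*c^3 + c^2*(-45*w - 88) + c*(-25*w^2 + 61*w + 90) - 30*w^2 + 138*w + 252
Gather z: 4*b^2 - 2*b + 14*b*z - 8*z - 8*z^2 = 4*b^2 - 2*b - 8*z^2 + z*(14*b - 8)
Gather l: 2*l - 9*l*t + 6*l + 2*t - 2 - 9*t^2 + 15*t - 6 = l*(8 - 9*t) - 9*t^2 + 17*t - 8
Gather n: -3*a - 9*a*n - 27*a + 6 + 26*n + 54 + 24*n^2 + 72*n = -30*a + 24*n^2 + n*(98 - 9*a) + 60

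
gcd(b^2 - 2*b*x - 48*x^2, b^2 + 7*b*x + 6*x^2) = b + 6*x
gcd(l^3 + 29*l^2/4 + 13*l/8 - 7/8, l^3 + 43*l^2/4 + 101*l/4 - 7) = l^2 + 27*l/4 - 7/4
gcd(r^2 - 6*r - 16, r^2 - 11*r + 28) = 1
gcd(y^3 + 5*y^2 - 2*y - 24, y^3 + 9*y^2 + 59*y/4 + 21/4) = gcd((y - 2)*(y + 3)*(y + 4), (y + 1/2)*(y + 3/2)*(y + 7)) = 1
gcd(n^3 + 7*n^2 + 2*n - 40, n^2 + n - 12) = n + 4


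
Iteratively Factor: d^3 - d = (d + 1)*(d^2 - d) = (d - 1)*(d + 1)*(d)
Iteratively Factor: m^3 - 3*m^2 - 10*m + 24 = (m + 3)*(m^2 - 6*m + 8) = (m - 2)*(m + 3)*(m - 4)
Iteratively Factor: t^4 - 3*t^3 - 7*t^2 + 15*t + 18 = (t - 3)*(t^3 - 7*t - 6) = (t - 3)^2*(t^2 + 3*t + 2) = (t - 3)^2*(t + 2)*(t + 1)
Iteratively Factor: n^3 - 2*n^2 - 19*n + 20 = (n - 5)*(n^2 + 3*n - 4) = (n - 5)*(n + 4)*(n - 1)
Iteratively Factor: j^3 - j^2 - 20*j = (j + 4)*(j^2 - 5*j) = j*(j + 4)*(j - 5)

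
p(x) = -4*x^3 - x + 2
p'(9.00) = -973.00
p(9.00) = -2923.00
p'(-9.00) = -973.00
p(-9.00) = 2927.00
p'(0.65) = -6.07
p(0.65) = 0.25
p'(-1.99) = -48.52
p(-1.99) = 35.51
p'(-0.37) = -2.64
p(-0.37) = 2.57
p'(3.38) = -138.09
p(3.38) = -155.84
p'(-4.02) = -194.92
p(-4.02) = 265.88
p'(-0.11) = -1.15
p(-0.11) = 2.12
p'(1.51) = -28.36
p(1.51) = -13.28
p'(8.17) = -801.99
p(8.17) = -2187.52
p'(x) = -12*x^2 - 1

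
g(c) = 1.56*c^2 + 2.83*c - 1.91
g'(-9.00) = -25.25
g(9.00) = 149.92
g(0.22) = -1.21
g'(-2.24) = -4.16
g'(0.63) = 4.80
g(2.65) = 16.54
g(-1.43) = -2.77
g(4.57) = 43.60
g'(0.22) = 3.52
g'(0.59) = 4.67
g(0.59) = 0.30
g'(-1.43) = -1.63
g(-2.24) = -0.42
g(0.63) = 0.49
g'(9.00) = 30.91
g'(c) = 3.12*c + 2.83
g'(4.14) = 15.75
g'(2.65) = 11.10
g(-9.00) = 98.98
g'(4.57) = 17.09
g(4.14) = 36.54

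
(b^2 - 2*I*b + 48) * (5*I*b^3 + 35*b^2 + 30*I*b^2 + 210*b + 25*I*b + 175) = 5*I*b^5 + 45*b^4 + 30*I*b^4 + 270*b^3 + 195*I*b^3 + 1905*b^2 + 1020*I*b^2 + 10080*b + 850*I*b + 8400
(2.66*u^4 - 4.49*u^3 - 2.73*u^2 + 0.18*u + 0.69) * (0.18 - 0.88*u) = -2.3408*u^5 + 4.43*u^4 + 1.5942*u^3 - 0.6498*u^2 - 0.5748*u + 0.1242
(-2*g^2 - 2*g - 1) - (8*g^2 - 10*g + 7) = -10*g^2 + 8*g - 8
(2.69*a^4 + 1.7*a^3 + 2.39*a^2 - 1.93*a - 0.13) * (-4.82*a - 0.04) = -12.9658*a^5 - 8.3016*a^4 - 11.5878*a^3 + 9.207*a^2 + 0.7038*a + 0.0052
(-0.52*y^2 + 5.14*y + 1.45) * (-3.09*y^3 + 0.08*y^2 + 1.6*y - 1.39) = 1.6068*y^5 - 15.9242*y^4 - 4.9013*y^3 + 9.0628*y^2 - 4.8246*y - 2.0155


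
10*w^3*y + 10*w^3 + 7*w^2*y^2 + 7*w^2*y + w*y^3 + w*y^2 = (2*w + y)*(5*w + y)*(w*y + w)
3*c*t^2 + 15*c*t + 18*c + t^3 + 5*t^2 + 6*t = (3*c + t)*(t + 2)*(t + 3)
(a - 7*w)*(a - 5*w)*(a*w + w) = a^3*w - 12*a^2*w^2 + a^2*w + 35*a*w^3 - 12*a*w^2 + 35*w^3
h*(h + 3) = h^2 + 3*h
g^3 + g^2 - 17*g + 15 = (g - 3)*(g - 1)*(g + 5)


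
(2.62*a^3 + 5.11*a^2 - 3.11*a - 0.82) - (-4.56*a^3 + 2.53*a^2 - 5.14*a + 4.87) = 7.18*a^3 + 2.58*a^2 + 2.03*a - 5.69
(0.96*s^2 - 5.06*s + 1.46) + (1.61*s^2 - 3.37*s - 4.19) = 2.57*s^2 - 8.43*s - 2.73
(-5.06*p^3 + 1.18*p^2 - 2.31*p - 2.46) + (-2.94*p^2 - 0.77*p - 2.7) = -5.06*p^3 - 1.76*p^2 - 3.08*p - 5.16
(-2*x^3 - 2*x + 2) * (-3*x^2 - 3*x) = 6*x^5 + 6*x^4 + 6*x^3 - 6*x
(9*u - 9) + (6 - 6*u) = 3*u - 3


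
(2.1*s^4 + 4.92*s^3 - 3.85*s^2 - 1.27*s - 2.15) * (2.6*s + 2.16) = 5.46*s^5 + 17.328*s^4 + 0.6172*s^3 - 11.618*s^2 - 8.3332*s - 4.644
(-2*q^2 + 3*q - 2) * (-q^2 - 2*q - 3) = 2*q^4 + q^3 + 2*q^2 - 5*q + 6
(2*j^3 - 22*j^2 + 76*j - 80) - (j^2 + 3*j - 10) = 2*j^3 - 23*j^2 + 73*j - 70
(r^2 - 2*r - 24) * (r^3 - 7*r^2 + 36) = r^5 - 9*r^4 - 10*r^3 + 204*r^2 - 72*r - 864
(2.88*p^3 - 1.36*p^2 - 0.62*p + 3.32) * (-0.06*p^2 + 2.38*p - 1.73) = -0.1728*p^5 + 6.936*p^4 - 8.182*p^3 + 0.678*p^2 + 8.9742*p - 5.7436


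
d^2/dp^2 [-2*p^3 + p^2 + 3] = 2 - 12*p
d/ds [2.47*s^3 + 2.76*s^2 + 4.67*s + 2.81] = 7.41*s^2 + 5.52*s + 4.67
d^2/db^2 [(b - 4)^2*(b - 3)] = 6*b - 22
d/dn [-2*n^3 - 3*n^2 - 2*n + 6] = -6*n^2 - 6*n - 2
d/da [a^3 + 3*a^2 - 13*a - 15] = 3*a^2 + 6*a - 13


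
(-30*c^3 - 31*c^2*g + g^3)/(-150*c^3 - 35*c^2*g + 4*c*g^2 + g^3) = (c + g)/(5*c + g)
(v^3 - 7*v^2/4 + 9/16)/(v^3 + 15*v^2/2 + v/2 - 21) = (v^2 - v/4 - 3/8)/(v^2 + 9*v + 14)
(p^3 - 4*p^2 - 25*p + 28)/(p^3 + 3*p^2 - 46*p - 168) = (p - 1)/(p + 6)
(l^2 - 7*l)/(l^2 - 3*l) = (l - 7)/(l - 3)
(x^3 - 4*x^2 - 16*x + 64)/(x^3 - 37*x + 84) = (x^2 - 16)/(x^2 + 4*x - 21)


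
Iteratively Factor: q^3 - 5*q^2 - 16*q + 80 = (q - 4)*(q^2 - q - 20) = (q - 4)*(q + 4)*(q - 5)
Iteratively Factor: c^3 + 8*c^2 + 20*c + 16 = (c + 4)*(c^2 + 4*c + 4) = (c + 2)*(c + 4)*(c + 2)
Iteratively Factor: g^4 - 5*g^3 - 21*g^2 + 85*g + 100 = (g + 4)*(g^3 - 9*g^2 + 15*g + 25) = (g - 5)*(g + 4)*(g^2 - 4*g - 5) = (g - 5)^2*(g + 4)*(g + 1)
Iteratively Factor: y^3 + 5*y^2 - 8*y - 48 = (y - 3)*(y^2 + 8*y + 16) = (y - 3)*(y + 4)*(y + 4)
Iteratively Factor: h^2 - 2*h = (h - 2)*(h)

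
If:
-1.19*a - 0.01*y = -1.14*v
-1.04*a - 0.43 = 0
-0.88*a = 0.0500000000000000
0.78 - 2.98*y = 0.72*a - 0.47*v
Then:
No Solution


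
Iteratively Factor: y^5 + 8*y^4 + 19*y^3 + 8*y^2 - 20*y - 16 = (y + 2)*(y^4 + 6*y^3 + 7*y^2 - 6*y - 8) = (y + 2)^2*(y^3 + 4*y^2 - y - 4) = (y + 1)*(y + 2)^2*(y^2 + 3*y - 4) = (y - 1)*(y + 1)*(y + 2)^2*(y + 4)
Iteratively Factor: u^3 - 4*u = (u)*(u^2 - 4) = u*(u + 2)*(u - 2)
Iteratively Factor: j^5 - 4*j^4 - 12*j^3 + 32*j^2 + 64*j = (j + 2)*(j^4 - 6*j^3 + 32*j) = (j + 2)^2*(j^3 - 8*j^2 + 16*j) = (j - 4)*(j + 2)^2*(j^2 - 4*j) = (j - 4)^2*(j + 2)^2*(j)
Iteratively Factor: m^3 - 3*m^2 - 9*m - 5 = (m + 1)*(m^2 - 4*m - 5) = (m + 1)^2*(m - 5)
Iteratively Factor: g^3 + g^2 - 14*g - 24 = (g + 3)*(g^2 - 2*g - 8) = (g - 4)*(g + 3)*(g + 2)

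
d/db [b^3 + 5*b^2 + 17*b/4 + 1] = 3*b^2 + 10*b + 17/4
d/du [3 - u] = -1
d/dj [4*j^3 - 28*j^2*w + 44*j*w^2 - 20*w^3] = 12*j^2 - 56*j*w + 44*w^2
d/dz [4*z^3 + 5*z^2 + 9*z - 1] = 12*z^2 + 10*z + 9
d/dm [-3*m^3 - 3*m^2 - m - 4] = -9*m^2 - 6*m - 1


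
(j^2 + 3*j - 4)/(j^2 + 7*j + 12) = (j - 1)/(j + 3)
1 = 1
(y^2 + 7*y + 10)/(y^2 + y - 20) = (y + 2)/(y - 4)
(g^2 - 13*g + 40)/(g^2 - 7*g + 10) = (g - 8)/(g - 2)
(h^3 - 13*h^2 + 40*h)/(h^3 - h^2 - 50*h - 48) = h*(h - 5)/(h^2 + 7*h + 6)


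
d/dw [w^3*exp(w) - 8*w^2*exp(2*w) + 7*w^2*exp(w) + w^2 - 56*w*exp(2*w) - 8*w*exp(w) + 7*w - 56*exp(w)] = w^3*exp(w) - 16*w^2*exp(2*w) + 10*w^2*exp(w) - 128*w*exp(2*w) + 6*w*exp(w) + 2*w - 56*exp(2*w) - 64*exp(w) + 7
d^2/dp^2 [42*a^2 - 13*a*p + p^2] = 2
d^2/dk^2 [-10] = 0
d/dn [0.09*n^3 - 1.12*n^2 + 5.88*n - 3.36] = 0.27*n^2 - 2.24*n + 5.88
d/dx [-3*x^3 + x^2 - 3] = x*(2 - 9*x)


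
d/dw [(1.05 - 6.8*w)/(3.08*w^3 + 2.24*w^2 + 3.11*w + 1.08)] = (41.888*w^3 + 5.53*w^2 - 4.704*w - 10.6095)/(9.4864*w^6 + 13.7984*w^5 + 24.1752*w^4 + 20.5856*w^3 + 14.5105*w^2 + 6.7176*w + 1.1664)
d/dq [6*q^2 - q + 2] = 12*q - 1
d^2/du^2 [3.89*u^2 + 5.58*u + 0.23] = 7.78000000000000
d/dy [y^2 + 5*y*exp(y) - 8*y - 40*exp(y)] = 5*y*exp(y) + 2*y - 35*exp(y) - 8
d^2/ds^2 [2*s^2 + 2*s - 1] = 4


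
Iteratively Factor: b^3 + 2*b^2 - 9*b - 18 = (b + 2)*(b^2 - 9) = (b - 3)*(b + 2)*(b + 3)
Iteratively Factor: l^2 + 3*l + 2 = (l + 1)*(l + 2)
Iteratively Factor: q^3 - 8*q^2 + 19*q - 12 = (q - 1)*(q^2 - 7*q + 12) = (q - 3)*(q - 1)*(q - 4)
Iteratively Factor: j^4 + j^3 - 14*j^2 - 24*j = (j)*(j^3 + j^2 - 14*j - 24) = j*(j + 3)*(j^2 - 2*j - 8) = j*(j + 2)*(j + 3)*(j - 4)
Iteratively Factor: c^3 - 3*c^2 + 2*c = (c - 1)*(c^2 - 2*c) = c*(c - 1)*(c - 2)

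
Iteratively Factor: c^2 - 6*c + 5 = (c - 5)*(c - 1)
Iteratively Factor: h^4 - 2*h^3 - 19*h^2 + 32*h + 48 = (h + 1)*(h^3 - 3*h^2 - 16*h + 48) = (h - 3)*(h + 1)*(h^2 - 16) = (h - 3)*(h + 1)*(h + 4)*(h - 4)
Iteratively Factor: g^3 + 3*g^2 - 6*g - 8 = (g + 4)*(g^2 - g - 2) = (g - 2)*(g + 4)*(g + 1)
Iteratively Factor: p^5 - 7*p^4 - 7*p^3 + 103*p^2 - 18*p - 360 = (p - 4)*(p^4 - 3*p^3 - 19*p^2 + 27*p + 90) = (p - 4)*(p + 2)*(p^3 - 5*p^2 - 9*p + 45) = (p - 4)*(p + 2)*(p + 3)*(p^2 - 8*p + 15) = (p - 4)*(p - 3)*(p + 2)*(p + 3)*(p - 5)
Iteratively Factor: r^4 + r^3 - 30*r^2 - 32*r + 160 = (r - 5)*(r^3 + 6*r^2 - 32) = (r - 5)*(r + 4)*(r^2 + 2*r - 8) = (r - 5)*(r - 2)*(r + 4)*(r + 4)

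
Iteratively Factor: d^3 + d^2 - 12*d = (d)*(d^2 + d - 12) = d*(d - 3)*(d + 4)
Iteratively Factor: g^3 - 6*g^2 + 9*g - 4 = (g - 1)*(g^2 - 5*g + 4) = (g - 4)*(g - 1)*(g - 1)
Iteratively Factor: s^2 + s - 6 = (s - 2)*(s + 3)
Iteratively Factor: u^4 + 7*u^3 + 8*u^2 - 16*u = (u + 4)*(u^3 + 3*u^2 - 4*u) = (u + 4)^2*(u^2 - u) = (u - 1)*(u + 4)^2*(u)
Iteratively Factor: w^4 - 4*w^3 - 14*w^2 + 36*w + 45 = (w - 5)*(w^3 + w^2 - 9*w - 9) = (w - 5)*(w + 3)*(w^2 - 2*w - 3) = (w - 5)*(w - 3)*(w + 3)*(w + 1)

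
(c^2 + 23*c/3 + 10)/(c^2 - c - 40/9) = 3*(c + 6)/(3*c - 8)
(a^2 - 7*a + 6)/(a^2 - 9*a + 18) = (a - 1)/(a - 3)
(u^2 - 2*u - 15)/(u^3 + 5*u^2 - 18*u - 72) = (u - 5)/(u^2 + 2*u - 24)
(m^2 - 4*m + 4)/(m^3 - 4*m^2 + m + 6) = (m - 2)/(m^2 - 2*m - 3)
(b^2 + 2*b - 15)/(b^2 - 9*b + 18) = (b + 5)/(b - 6)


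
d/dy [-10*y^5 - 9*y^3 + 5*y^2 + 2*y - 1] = -50*y^4 - 27*y^2 + 10*y + 2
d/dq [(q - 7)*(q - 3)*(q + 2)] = 3*q^2 - 16*q + 1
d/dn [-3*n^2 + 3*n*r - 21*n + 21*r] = -6*n + 3*r - 21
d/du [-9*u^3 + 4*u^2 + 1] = u*(8 - 27*u)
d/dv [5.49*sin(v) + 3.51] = 5.49*cos(v)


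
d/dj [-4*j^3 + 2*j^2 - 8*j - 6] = -12*j^2 + 4*j - 8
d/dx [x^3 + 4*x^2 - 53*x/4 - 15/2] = 3*x^2 + 8*x - 53/4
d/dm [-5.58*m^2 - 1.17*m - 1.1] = -11.16*m - 1.17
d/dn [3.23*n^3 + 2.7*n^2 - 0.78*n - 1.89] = 9.69*n^2 + 5.4*n - 0.78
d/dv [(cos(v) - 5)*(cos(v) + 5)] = -sin(2*v)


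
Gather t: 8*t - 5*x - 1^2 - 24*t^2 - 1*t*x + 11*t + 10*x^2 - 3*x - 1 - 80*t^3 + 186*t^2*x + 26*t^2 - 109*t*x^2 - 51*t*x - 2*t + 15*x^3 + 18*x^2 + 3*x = -80*t^3 + t^2*(186*x + 2) + t*(-109*x^2 - 52*x + 17) + 15*x^3 + 28*x^2 - 5*x - 2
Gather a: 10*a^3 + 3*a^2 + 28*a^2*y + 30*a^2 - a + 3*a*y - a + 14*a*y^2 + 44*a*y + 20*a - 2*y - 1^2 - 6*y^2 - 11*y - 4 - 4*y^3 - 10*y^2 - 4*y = 10*a^3 + a^2*(28*y + 33) + a*(14*y^2 + 47*y + 18) - 4*y^3 - 16*y^2 - 17*y - 5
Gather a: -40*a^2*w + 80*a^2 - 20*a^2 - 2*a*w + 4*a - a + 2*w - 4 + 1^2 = a^2*(60 - 40*w) + a*(3 - 2*w) + 2*w - 3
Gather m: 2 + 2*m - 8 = 2*m - 6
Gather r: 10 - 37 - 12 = -39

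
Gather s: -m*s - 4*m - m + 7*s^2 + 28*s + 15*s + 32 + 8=-5*m + 7*s^2 + s*(43 - m) + 40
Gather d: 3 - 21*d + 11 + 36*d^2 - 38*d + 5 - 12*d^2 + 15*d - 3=24*d^2 - 44*d + 16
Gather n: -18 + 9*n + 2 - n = 8*n - 16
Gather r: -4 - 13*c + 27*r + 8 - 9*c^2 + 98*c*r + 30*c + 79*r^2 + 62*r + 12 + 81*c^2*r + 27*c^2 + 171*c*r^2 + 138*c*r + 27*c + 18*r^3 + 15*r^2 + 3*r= 18*c^2 + 44*c + 18*r^3 + r^2*(171*c + 94) + r*(81*c^2 + 236*c + 92) + 16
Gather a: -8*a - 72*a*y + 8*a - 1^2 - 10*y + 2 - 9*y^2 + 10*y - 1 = -72*a*y - 9*y^2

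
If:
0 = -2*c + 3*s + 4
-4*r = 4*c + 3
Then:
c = 3*s/2 + 2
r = -3*s/2 - 11/4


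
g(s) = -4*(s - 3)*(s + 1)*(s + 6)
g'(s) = -4*(s - 3)*(s + 1) - 4*(s - 3)*(s + 6) - 4*(s + 1)*(s + 6) = -12*s^2 - 32*s + 60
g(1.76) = 106.23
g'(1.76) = -33.49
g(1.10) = 113.32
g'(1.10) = 10.28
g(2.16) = 86.64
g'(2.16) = -65.11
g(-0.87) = 10.32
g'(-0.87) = 78.76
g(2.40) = 68.54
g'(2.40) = -85.92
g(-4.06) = -167.64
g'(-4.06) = -7.88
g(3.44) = -73.77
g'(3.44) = -192.08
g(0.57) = 100.26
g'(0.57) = 37.86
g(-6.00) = 0.00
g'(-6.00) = -180.00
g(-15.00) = 9072.00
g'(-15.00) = -2160.00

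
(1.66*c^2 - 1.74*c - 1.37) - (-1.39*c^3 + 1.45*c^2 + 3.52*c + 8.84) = 1.39*c^3 + 0.21*c^2 - 5.26*c - 10.21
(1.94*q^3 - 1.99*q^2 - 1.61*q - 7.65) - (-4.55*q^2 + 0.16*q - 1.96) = 1.94*q^3 + 2.56*q^2 - 1.77*q - 5.69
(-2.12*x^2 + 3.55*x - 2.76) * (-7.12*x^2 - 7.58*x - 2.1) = 15.0944*x^4 - 9.2064*x^3 - 2.8058*x^2 + 13.4658*x + 5.796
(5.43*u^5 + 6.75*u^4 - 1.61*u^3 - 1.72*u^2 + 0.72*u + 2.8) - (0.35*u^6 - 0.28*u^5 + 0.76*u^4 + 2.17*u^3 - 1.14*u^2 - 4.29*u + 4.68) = -0.35*u^6 + 5.71*u^5 + 5.99*u^4 - 3.78*u^3 - 0.58*u^2 + 5.01*u - 1.88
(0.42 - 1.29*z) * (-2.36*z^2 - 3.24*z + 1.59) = 3.0444*z^3 + 3.1884*z^2 - 3.4119*z + 0.6678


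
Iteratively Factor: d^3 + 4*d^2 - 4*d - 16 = (d - 2)*(d^2 + 6*d + 8) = (d - 2)*(d + 4)*(d + 2)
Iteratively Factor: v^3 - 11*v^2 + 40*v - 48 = (v - 4)*(v^2 - 7*v + 12) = (v - 4)^2*(v - 3)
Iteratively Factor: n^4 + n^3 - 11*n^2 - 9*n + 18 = (n + 2)*(n^3 - n^2 - 9*n + 9) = (n - 1)*(n + 2)*(n^2 - 9) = (n - 3)*(n - 1)*(n + 2)*(n + 3)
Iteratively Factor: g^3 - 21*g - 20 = (g - 5)*(g^2 + 5*g + 4) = (g - 5)*(g + 1)*(g + 4)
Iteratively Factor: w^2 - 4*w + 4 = (w - 2)*(w - 2)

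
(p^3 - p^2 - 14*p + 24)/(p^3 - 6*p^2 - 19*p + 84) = (p - 2)/(p - 7)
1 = 1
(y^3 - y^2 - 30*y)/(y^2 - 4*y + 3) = y*(y^2 - y - 30)/(y^2 - 4*y + 3)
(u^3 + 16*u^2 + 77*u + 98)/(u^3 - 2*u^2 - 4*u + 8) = (u^2 + 14*u + 49)/(u^2 - 4*u + 4)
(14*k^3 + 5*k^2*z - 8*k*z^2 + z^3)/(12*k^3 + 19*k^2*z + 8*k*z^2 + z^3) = (14*k^2 - 9*k*z + z^2)/(12*k^2 + 7*k*z + z^2)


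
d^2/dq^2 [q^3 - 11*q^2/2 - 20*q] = 6*q - 11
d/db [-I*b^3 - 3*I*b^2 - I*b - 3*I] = I*(-3*b^2 - 6*b - 1)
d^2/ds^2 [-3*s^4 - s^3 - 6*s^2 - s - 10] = -36*s^2 - 6*s - 12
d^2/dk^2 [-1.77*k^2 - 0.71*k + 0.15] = -3.54000000000000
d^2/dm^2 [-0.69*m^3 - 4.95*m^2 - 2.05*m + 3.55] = -4.14*m - 9.9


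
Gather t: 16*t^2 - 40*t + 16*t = 16*t^2 - 24*t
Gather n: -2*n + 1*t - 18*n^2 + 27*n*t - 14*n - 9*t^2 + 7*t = -18*n^2 + n*(27*t - 16) - 9*t^2 + 8*t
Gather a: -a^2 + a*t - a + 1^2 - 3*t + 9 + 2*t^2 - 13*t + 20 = -a^2 + a*(t - 1) + 2*t^2 - 16*t + 30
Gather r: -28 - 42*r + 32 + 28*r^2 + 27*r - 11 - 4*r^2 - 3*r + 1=24*r^2 - 18*r - 6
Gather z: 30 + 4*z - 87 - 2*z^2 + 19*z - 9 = -2*z^2 + 23*z - 66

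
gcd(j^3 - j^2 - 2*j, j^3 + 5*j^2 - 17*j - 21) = j + 1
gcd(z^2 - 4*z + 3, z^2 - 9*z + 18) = z - 3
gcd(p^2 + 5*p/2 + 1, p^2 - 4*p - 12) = p + 2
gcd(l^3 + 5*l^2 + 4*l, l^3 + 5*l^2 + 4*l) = l^3 + 5*l^2 + 4*l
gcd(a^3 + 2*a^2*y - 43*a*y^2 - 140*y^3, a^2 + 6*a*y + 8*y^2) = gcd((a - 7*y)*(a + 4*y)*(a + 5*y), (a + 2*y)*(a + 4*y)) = a + 4*y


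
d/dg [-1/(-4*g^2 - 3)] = -8*g/(4*g^2 + 3)^2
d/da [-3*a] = -3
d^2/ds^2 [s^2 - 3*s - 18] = 2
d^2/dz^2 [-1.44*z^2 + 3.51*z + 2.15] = -2.88000000000000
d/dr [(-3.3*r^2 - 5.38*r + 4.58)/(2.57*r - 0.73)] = (-8.481*r^2 + 4.818*r - 7.8432)/(6.6049*r^2 - 3.7522*r + 0.5329)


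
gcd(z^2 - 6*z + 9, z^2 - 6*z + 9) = z^2 - 6*z + 9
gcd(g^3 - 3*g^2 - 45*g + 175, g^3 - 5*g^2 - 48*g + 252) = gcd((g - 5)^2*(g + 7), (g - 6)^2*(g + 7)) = g + 7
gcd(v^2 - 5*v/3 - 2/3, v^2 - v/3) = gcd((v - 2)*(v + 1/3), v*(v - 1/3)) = 1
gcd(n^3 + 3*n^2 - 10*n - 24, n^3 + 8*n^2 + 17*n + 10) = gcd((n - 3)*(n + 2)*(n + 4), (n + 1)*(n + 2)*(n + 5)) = n + 2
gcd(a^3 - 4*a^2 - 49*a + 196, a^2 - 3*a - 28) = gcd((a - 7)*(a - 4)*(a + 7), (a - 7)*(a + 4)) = a - 7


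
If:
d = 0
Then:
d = 0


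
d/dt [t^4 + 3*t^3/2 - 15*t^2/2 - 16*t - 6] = 4*t^3 + 9*t^2/2 - 15*t - 16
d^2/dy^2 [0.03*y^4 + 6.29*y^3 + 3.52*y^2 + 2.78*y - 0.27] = 0.36*y^2 + 37.74*y + 7.04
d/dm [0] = 0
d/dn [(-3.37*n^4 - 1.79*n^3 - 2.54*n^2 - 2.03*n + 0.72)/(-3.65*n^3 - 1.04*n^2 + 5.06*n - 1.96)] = (12.3005*n^6 + 7.0096*n^5 - 58.566*n^4 - 6.51299999999999*n^3 + 3.4456*n^2 + 11.4544*n + 0.3356)/(13.3225*n^6 + 7.592*n^5 - 35.8564*n^4 + 3.7832*n^3 + 29.6804*n^2 - 19.8352*n + 3.8416)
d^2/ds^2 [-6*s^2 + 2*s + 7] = -12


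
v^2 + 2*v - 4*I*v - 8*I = (v + 2)*(v - 4*I)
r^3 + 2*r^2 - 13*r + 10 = (r - 2)*(r - 1)*(r + 5)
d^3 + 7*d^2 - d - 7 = (d - 1)*(d + 1)*(d + 7)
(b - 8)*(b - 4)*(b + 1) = b^3 - 11*b^2 + 20*b + 32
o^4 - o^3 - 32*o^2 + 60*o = o*(o - 5)*(o - 2)*(o + 6)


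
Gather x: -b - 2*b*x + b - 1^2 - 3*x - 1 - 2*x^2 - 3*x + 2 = -2*x^2 + x*(-2*b - 6)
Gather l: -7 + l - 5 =l - 12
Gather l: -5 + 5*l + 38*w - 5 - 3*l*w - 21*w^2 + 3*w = l*(5 - 3*w) - 21*w^2 + 41*w - 10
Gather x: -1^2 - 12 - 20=-33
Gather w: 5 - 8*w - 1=4 - 8*w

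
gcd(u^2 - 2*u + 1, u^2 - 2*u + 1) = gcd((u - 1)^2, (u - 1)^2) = u^2 - 2*u + 1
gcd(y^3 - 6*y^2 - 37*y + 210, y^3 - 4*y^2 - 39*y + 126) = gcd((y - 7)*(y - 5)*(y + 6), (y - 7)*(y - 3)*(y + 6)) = y^2 - y - 42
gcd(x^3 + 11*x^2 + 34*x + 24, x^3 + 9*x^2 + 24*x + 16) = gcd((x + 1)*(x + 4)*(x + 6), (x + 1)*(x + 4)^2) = x^2 + 5*x + 4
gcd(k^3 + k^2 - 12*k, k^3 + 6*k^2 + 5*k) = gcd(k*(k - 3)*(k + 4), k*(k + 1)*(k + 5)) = k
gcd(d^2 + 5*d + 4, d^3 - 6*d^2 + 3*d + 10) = d + 1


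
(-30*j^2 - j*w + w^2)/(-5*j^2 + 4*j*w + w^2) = (-6*j + w)/(-j + w)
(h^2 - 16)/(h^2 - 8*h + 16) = (h + 4)/(h - 4)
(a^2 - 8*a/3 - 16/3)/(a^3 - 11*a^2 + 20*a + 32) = (a + 4/3)/(a^2 - 7*a - 8)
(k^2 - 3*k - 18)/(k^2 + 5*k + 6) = (k - 6)/(k + 2)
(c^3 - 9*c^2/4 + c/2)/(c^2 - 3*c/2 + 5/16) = 4*c*(c - 2)/(4*c - 5)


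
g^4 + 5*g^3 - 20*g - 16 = (g - 2)*(g + 1)*(g + 2)*(g + 4)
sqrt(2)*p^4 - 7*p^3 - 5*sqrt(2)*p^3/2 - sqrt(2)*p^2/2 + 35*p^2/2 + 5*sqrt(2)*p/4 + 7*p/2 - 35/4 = (p - 5/2)*(p - 7*sqrt(2)/2)*(p - sqrt(2)/2)*(sqrt(2)*p + 1)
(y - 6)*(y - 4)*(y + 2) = y^3 - 8*y^2 + 4*y + 48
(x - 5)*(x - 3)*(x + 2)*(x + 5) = x^4 - x^3 - 31*x^2 + 25*x + 150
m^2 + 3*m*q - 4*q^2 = (m - q)*(m + 4*q)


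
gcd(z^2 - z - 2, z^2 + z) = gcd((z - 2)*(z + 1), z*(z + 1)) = z + 1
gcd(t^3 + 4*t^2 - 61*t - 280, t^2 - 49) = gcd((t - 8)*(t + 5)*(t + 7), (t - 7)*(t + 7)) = t + 7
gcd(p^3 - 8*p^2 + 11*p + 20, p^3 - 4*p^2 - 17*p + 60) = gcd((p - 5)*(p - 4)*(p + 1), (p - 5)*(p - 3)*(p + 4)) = p - 5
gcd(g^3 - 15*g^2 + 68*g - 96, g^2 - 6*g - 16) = g - 8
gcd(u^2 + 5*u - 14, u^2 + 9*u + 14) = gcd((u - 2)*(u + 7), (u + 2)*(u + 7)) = u + 7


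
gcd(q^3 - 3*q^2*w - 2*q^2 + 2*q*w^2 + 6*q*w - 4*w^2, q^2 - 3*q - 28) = 1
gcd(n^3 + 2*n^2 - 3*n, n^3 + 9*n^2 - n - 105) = 1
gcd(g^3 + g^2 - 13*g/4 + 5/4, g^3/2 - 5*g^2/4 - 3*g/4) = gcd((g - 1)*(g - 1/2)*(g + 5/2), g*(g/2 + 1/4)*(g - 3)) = 1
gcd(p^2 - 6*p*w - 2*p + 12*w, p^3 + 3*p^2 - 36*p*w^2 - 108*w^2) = p - 6*w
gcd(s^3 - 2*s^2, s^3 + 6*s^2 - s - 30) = s - 2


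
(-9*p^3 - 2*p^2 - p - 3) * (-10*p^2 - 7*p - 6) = 90*p^5 + 83*p^4 + 78*p^3 + 49*p^2 + 27*p + 18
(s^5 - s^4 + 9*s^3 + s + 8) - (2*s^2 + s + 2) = s^5 - s^4 + 9*s^3 - 2*s^2 + 6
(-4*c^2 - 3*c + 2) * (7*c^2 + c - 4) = -28*c^4 - 25*c^3 + 27*c^2 + 14*c - 8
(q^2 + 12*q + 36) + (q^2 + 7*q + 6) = 2*q^2 + 19*q + 42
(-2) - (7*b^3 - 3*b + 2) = -7*b^3 + 3*b - 4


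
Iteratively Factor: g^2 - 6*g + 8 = (g - 4)*(g - 2)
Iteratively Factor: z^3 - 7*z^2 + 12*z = (z - 4)*(z^2 - 3*z) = (z - 4)*(z - 3)*(z)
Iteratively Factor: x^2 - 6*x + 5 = (x - 1)*(x - 5)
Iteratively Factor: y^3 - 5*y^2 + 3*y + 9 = (y - 3)*(y^2 - 2*y - 3) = (y - 3)^2*(y + 1)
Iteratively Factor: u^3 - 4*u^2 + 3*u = (u - 3)*(u^2 - u) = (u - 3)*(u - 1)*(u)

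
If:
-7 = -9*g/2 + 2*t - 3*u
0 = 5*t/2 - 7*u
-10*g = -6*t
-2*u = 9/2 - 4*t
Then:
No Solution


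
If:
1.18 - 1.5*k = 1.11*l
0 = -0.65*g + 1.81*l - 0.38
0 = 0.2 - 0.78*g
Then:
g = 0.26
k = 0.56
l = 0.30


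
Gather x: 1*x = x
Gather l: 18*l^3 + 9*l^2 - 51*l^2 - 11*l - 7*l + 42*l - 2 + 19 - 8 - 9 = 18*l^3 - 42*l^2 + 24*l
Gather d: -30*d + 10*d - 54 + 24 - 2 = -20*d - 32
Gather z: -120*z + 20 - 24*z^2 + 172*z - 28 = -24*z^2 + 52*z - 8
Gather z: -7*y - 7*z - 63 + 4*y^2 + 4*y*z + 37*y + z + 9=4*y^2 + 30*y + z*(4*y - 6) - 54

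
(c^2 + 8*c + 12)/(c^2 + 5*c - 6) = (c + 2)/(c - 1)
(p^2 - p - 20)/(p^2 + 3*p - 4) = (p - 5)/(p - 1)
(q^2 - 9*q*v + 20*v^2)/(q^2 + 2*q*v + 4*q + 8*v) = (q^2 - 9*q*v + 20*v^2)/(q^2 + 2*q*v + 4*q + 8*v)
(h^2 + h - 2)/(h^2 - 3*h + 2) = (h + 2)/(h - 2)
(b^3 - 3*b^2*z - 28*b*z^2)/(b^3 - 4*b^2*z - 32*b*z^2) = (-b + 7*z)/(-b + 8*z)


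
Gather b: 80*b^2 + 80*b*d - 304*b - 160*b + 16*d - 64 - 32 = 80*b^2 + b*(80*d - 464) + 16*d - 96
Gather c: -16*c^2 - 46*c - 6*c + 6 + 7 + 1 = -16*c^2 - 52*c + 14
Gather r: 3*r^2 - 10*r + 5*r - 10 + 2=3*r^2 - 5*r - 8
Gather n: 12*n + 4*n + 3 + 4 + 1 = 16*n + 8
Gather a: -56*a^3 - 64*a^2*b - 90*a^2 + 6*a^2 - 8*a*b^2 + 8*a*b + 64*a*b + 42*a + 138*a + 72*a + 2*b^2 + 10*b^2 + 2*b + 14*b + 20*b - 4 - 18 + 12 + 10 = -56*a^3 + a^2*(-64*b - 84) + a*(-8*b^2 + 72*b + 252) + 12*b^2 + 36*b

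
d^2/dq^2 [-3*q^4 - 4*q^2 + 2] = -36*q^2 - 8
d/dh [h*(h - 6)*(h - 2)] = 3*h^2 - 16*h + 12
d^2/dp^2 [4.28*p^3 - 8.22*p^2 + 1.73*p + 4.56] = 25.68*p - 16.44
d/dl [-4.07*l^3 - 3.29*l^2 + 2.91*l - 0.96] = -12.21*l^2 - 6.58*l + 2.91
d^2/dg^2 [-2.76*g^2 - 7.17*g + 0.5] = -5.52000000000000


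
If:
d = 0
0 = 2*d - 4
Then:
No Solution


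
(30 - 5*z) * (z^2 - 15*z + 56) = -5*z^3 + 105*z^2 - 730*z + 1680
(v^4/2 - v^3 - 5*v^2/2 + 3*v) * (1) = v^4/2 - v^3 - 5*v^2/2 + 3*v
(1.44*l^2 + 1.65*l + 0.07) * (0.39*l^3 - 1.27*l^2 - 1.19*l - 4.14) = 0.5616*l^5 - 1.1853*l^4 - 3.7818*l^3 - 8.014*l^2 - 6.9143*l - 0.2898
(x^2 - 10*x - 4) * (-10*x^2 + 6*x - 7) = -10*x^4 + 106*x^3 - 27*x^2 + 46*x + 28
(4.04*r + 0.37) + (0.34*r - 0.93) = 4.38*r - 0.56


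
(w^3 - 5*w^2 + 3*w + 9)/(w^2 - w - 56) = (-w^3 + 5*w^2 - 3*w - 9)/(-w^2 + w + 56)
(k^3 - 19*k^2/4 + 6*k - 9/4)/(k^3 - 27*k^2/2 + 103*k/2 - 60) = (4*k^2 - 7*k + 3)/(2*(2*k^2 - 21*k + 40))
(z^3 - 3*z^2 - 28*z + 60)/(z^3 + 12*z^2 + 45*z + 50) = (z^2 - 8*z + 12)/(z^2 + 7*z + 10)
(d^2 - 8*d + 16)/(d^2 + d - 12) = (d^2 - 8*d + 16)/(d^2 + d - 12)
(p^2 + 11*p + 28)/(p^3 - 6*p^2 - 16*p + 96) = (p + 7)/(p^2 - 10*p + 24)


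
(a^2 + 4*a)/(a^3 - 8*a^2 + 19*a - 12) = a*(a + 4)/(a^3 - 8*a^2 + 19*a - 12)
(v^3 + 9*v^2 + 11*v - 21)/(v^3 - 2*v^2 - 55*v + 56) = (v + 3)/(v - 8)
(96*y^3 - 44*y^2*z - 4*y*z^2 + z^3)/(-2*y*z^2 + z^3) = -48*y^2/z^2 - 2*y/z + 1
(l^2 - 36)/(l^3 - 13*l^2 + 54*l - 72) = (l + 6)/(l^2 - 7*l + 12)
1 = 1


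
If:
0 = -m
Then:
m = 0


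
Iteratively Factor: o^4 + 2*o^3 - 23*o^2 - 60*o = (o + 3)*(o^3 - o^2 - 20*o) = (o - 5)*(o + 3)*(o^2 + 4*o) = (o - 5)*(o + 3)*(o + 4)*(o)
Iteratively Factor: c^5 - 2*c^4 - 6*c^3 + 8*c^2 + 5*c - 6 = (c + 2)*(c^4 - 4*c^3 + 2*c^2 + 4*c - 3) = (c + 1)*(c + 2)*(c^3 - 5*c^2 + 7*c - 3) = (c - 3)*(c + 1)*(c + 2)*(c^2 - 2*c + 1) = (c - 3)*(c - 1)*(c + 1)*(c + 2)*(c - 1)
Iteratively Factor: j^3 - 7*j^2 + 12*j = (j - 4)*(j^2 - 3*j) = (j - 4)*(j - 3)*(j)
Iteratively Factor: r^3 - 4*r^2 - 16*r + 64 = (r + 4)*(r^2 - 8*r + 16) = (r - 4)*(r + 4)*(r - 4)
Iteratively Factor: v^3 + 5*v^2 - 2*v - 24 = (v + 4)*(v^2 + v - 6) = (v - 2)*(v + 4)*(v + 3)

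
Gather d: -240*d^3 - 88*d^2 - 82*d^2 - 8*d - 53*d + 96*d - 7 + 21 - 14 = -240*d^3 - 170*d^2 + 35*d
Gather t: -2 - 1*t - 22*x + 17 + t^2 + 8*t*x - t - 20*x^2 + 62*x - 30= t^2 + t*(8*x - 2) - 20*x^2 + 40*x - 15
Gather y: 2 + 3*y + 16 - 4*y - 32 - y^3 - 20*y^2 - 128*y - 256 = -y^3 - 20*y^2 - 129*y - 270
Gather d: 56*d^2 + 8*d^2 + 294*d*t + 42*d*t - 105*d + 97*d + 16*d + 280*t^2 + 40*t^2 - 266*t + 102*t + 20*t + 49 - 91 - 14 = 64*d^2 + d*(336*t + 8) + 320*t^2 - 144*t - 56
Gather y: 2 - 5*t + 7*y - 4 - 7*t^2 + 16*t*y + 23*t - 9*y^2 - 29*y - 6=-7*t^2 + 18*t - 9*y^2 + y*(16*t - 22) - 8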